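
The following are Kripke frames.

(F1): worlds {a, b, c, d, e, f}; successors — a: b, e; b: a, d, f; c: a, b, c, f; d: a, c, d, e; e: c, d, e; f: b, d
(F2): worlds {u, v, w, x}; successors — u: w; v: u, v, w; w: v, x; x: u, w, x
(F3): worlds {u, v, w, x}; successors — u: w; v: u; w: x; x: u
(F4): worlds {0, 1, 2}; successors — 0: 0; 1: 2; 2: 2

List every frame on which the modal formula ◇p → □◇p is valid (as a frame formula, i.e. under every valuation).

(F4)

Frame correspondent (Sahlqvist): ∀x ∀y ∀z (Rxy ∧ Rxz → Ryz) — i.e. the Euclidean property.
(F1): fails — Rab and Rab but not Rbb.
(F2): fails — Ruw and Ruw but not Rww.
(F3): fails — Ruw and Ruw but not Rww.
(F4): holds.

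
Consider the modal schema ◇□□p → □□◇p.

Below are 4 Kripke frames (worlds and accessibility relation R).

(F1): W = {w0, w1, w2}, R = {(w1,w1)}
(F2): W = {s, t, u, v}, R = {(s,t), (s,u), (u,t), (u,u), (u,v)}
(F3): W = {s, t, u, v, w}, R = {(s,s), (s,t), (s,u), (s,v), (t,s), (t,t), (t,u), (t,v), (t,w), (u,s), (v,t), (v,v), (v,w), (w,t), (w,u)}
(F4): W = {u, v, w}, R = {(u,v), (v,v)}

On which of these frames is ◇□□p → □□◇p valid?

The schema corresponds to a generalized confluence (Geach) condition: ∀x ∀y ∀z ((xRy ∧ xR²z) → ∃w (yR²w ∧ zRw)).
(F1): holds.
(F2): fails — sRt, sR²t but no w with tR²w and tRw.
(F3): holds.
(F4): holds.

(F1), (F3), (F4)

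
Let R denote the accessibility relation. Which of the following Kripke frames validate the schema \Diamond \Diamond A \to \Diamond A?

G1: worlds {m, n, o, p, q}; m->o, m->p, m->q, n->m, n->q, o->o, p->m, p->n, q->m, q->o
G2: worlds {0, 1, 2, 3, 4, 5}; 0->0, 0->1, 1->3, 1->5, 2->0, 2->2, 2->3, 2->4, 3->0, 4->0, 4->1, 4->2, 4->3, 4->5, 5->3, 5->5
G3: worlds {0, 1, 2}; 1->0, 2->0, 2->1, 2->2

This is the axiom for transitivity; its first-order frame correspondent is \forall x \forall y \forall z (Rxy \wedge Ryz \to Rxz).
G1: fails — Rpm and Rmo but not Rpo.
G2: fails — R01 and R13 but not R03.
G3: holds.
Valid on: G3.

G3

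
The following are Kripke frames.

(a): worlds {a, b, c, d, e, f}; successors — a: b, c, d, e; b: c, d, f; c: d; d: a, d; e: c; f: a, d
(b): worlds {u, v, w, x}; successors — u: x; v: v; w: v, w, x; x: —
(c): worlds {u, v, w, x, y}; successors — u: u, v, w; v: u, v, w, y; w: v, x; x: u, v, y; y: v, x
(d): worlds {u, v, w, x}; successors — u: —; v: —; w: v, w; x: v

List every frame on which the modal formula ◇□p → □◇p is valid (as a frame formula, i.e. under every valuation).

(c)

Frame correspondent (Sahlqvist): ∀x ∀y ∀z (Rxy ∧ Rxz → ∃w (Ryw ∧ Rzw)) — i.e. convergence.
(a): fails — Rae and Rac but e and c have no common successor.
(b): fails — Rux and Rux but x and x have no common successor.
(c): condition met.
(d): fails — Rww and Rwv but w and v have no common successor.
Valid on: (c).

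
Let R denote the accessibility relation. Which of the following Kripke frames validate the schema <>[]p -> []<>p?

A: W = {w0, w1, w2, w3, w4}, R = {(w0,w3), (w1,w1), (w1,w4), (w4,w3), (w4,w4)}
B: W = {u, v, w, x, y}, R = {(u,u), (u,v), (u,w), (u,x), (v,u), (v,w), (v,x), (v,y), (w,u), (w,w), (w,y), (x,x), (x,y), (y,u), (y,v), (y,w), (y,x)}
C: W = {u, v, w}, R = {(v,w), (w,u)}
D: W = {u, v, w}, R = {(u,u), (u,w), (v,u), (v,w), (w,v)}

The schema corresponds to convergence: forall x forall y forall z (Rxy & Rxz -> exists w (Ryw & Rzw)).
A: fails — Rw0w3 and Rw0w3 but w3 and w3 have no common successor.
B: satisfies the condition.
C: fails — Rwu and Rwu but u and u have no common successor.
D: fails — Ruw and Ruu but w and u have no common successor.

B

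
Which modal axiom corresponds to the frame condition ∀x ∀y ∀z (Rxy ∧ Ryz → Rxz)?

This is transitivity; the standard corresponding axiom is 4: □r → □□r.
Suppose □r→□□r is valid. Take Rxy, Ryz and set V(r)={w : Rxw}. Then □r at x, so □□r at x, so □r at y, so r at z, i.e. Rxz.

□r → □□r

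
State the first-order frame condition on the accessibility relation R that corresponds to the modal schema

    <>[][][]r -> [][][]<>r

forall x forall y forall z ((xRy & x R^3 z) -> exists w (y R^3 w & zRw))

This is a Sahlqvist (Geach-type) schema ◇^1□^3r → □^3◇^1r.
Minimal-valuation argument: fix x; take any y with xR^1y and any z with xR^3z. Set V(r) to the set of worlds R-reachable from y in exactly 3 steps. Then □^3r holds at y, so the antecedent holds at x; validity forces ◇^1r at z, giving a w with zR^1w and yR^3w.
First-order correspondent: forall x forall y forall z ((xRy & x R^3 z) -> exists w (y R^3 w & zRw)).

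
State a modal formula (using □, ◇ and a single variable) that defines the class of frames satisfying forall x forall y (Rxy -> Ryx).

s → □◇s

The condition is symmetry. The B schema s → □◇s defines it.
Suppose s→□◇s is valid. Take Rxy and set V(s)={x}. Then s at x, so □◇s at x, so ◇s at y, so some z with Ryz has s; z=x, i.e. Ryx.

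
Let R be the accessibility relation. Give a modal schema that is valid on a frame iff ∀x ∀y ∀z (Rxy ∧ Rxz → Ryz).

This is the Euclidean property; the standard corresponding axiom is 5: ◇s → □◇s.
Suppose ◇s→□◇s is valid. Take Rxy, Rxz and set V(s)={y}. Then ◇s at x, so □◇s at x, so ◇s at z, so some w with Rzw has s; w=y, i.e. Rzy. By symmetry of the argument, Ryz.

◇s → □◇s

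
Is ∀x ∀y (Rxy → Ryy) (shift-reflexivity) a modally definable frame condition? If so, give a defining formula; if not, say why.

The condition is shift-reflexivity. A defining modal formula is □(□q → q).
Suppose □(□q→q) is valid. Take Rxy and set V(q)={w : Ryw}. Then at y, □q holds; since □(□q→q) at x, □q→q at y, so q at y, i.e. Ryy.

Yes, by □(□q → q)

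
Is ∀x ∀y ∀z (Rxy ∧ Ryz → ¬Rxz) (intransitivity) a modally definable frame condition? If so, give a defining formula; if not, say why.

Not modally definable

Any modally definable frame class is closed under surjective bounded morphisms.
The 5-cycle (worlds a,b,c,d,e with a→b→c→d→e→a) is intransitive. Mapping every world to a single reflexive point • is a surjective bounded morphism; the reflexive point is not intransitive (R••∧R•• but R••).
Hence intransitivity is not modally definable.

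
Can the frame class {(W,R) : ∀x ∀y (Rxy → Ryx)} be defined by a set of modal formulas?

Definable; q → □◇q defines it

The condition is symmetry. A defining modal formula is q → □◇q.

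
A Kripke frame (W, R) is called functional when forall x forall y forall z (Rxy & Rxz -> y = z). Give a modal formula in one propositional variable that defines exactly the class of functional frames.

◇s → □s

The condition is partial functionality. The CD schema ◇s → □s defines it.
Suppose ◇s→□s is valid. Take Rxy, Rxz and set V(s)={y}. Then ◇s at x, so □s at x, so s at z, i.e. z=y.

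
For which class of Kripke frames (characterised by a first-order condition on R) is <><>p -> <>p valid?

transitivity

Equivalently (dual form): □p → □□p.
Suppose □p→□□p is valid. Take Rxy, Ryz and set V(p)={w : Rxw}. Then □p at x, so □□p at x, so □p at y, so p at z, i.e. Rxz.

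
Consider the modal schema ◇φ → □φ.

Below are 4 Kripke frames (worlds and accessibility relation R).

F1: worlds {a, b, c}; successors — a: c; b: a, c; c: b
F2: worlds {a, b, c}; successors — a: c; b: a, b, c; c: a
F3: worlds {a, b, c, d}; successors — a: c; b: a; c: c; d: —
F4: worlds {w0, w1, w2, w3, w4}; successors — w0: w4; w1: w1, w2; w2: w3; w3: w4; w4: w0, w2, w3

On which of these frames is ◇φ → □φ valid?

The schema corresponds to partial functionality: ∀x ∀y ∀z (Rxy ∧ Rxz → y = z).
F1: fails — b sees both a and c.
F2: fails — b sees both a and b.
F3: holds.
F4: fails — w1 sees both w1 and w2.
Valid on: F3.

F3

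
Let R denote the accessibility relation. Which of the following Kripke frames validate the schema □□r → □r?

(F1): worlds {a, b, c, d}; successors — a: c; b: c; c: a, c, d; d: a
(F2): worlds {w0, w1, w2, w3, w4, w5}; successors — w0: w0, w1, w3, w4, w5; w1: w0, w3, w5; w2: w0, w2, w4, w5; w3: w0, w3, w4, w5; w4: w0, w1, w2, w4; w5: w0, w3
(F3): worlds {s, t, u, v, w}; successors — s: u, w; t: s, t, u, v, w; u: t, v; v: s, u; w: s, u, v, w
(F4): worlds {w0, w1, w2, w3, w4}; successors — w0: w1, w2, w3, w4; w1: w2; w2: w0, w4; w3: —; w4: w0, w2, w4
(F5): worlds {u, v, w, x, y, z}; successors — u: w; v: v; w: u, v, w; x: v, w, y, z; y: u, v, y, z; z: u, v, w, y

The schema corresponds to density: ∀x ∀y (Rxy → ∃z (Rxz ∧ Rzy)).
(F1): fails — Rda but no z with Rdz and Rza.
(F2): ✓.
(F3): fails — Rvs but no z with Rvz and Rzs.
(F4): fails — Rw1w2 but no z with Rw1z and Rzw2.
(F5): ✓.
Valid on: (F2), (F5).

(F2), (F5)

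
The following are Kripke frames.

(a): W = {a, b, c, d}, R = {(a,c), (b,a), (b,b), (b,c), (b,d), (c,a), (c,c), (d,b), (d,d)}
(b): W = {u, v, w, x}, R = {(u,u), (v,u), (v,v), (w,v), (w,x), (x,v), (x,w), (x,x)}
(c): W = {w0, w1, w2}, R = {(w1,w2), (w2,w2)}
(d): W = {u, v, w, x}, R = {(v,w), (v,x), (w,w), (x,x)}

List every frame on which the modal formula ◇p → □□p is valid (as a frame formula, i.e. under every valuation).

The schema corresponds to a generalized confluence (Geach) condition: ∀x ∀y ∀z ((xRy ∧ xR²z) → ∃w (y = w ∧ z = w)).
(a): fails — aRc, aR²a but c ≠ a.
(b): fails — vRu, vR²v but u ≠ v.
(c): holds.
(d): fails — vRw, vR²x but w ≠ x.
Valid on: (c).

(c)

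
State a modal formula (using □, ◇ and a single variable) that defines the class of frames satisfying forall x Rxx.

The condition is reflexivity. The T schema □ψ → ψ defines it.
Suppose □ψ→ψ is valid. At any x set V(ψ)={w : Rxw}. Then □ψ holds at x, so ψ holds at x, i.e. Rxx.

□ψ → ψ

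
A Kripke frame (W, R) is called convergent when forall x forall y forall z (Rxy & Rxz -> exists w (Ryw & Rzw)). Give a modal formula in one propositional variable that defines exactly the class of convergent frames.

A defining formula is ◇□r → □◇r (the .2 axiom).

◇□r → □◇r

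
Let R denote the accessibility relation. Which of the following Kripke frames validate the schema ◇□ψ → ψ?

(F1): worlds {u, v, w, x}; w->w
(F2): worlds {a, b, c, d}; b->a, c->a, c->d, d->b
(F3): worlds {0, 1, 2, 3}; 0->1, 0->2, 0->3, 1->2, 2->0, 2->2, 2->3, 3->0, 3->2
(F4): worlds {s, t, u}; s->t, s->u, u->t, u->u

(F1)

The schema corresponds to symmetry: ∀x ∀y (Rxy → Ryx).
(F1): ✓.
(F2): fails — Rdb but not Rbd.
(F3): fails — R12 but not R21.
(F4): fails — Rsu but not Rus.
Valid on: (F1).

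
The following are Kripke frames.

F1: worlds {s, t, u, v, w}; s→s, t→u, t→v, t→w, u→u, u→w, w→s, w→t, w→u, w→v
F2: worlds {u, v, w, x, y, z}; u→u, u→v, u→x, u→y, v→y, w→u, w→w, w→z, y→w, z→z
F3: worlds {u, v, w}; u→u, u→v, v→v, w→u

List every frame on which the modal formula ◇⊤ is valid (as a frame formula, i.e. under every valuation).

F3

The schema corresponds to seriality: ∀x ∃y Rxy.
F1: fails — world v has no successor.
F2: fails — world x has no successor.
F3: ✓.
Valid on: F3.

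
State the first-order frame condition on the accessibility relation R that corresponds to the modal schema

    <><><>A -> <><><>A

This is a Sahlqvist (Geach-type) schema ◇^3□^0A → □^0◇^3A.
First-order correspondent: forall x forall y (x R^3 y -> exists w (y = w & x R^3 w)).

forall x forall y (x R^3 y -> exists w (y = w & x R^3 w))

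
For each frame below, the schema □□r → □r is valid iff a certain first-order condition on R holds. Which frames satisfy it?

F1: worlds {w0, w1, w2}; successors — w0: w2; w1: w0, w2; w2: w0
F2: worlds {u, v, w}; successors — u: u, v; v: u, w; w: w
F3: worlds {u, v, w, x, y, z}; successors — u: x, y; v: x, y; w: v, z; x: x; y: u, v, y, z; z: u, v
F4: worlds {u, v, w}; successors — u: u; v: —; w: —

F2, F4

The schema corresponds to density: ∀x ∀y (Rxy → ∃z (Rxz ∧ Rzy)).
F1: fails — Rw0w2 but no z with Rw0z and Rzw2.
F2: satisfies the condition.
F3: fails — Rzv but no t with Rzt and Rtv.
F4: satisfies the condition.
Valid on: F2, F4.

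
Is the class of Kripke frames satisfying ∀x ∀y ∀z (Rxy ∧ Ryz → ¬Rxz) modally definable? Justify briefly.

Modal frame validity is preserved under surjective bounded morphisms.
The 7-cycle (worlds 0,1,2,3,4,5,6 with 0→1→2→3→4→5→6→0) is intransitive. Mapping every world to a single reflexive point • is a surjective bounded morphism; the reflexive point is not intransitive (R••∧R•• but R••).
So no modal formula (or set of formulas) defines exactly the intransitive frames.

No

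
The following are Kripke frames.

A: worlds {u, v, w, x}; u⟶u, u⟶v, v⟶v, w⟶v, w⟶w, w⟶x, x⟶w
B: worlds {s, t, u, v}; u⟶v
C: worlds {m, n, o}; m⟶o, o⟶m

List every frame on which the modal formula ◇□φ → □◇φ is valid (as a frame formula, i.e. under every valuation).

C

The schema corresponds to convergence: ∀x ∀y ∀z (Rxy ∧ Rxz → ∃w (Ryw ∧ Rzw)).
A: fails — Rwx and Rwv but x and v have no common successor.
B: fails — Ruv and Ruv but v and v have no common successor.
C: satisfies the condition.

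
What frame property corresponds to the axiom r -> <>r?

Reflexivity

Equivalently (dual form): □r → r.
Suppose □r→r is valid. At any x set V(r)={w : Rxw}. Then □r holds at x, so r holds at x, i.e. Rxx.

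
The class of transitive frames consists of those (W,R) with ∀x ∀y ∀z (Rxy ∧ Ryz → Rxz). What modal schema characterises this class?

□r → □□r

A defining formula is □r → □□r (the 4 axiom).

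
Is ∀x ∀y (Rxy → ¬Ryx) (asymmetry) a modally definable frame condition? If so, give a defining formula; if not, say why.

No — not modally definable

If a class were modally definable it would be closed under surjective bounded morphisms (Goldblatt–Thomason).
The 4-cycle (worlds a,b,c,d with a→b→c→d→a) is asymmetric. Mapping every world to a single reflexive point • is a surjective bounded morphism, and the reflexive point is not asymmetric (R•• but asymmetry requires ¬R••).
So the class is not modally definable.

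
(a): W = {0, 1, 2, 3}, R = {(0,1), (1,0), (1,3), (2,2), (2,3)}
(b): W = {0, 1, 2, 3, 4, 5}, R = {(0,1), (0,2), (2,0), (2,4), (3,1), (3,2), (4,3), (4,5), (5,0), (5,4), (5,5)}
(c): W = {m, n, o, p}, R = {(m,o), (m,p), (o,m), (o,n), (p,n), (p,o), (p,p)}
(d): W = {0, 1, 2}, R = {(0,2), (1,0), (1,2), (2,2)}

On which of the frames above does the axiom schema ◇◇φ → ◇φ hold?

(d)

This is the axiom for transitivity; its first-order frame correspondent is ∀x ∀y ∀z (Rxy ∧ Ryz → Rxz).
(a): fails — R10 and R01 but not R11.
(b): fails — R32 and R20 but not R30.
(c): fails — Rom and Rmo but not Roo.
(d): satisfies the condition.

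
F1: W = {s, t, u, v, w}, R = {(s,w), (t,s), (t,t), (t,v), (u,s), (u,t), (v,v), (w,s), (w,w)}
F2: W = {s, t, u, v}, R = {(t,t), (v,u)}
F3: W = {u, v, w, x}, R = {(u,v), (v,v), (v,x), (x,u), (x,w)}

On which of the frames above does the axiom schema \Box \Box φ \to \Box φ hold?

This is the axiom for density; its first-order frame correspondent is \forall x \forall y (Rxy \to \exists z (Rxz \wedge Rzy)).
F1: satisfies the condition.
F2: fails — Rvu but no z with Rvz and Rzu.
F3: fails — Rxw but no z with Rxz and Rzw.

F1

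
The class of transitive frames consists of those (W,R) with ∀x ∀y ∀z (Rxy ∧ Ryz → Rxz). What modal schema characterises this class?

□r → □□r

This is transitivity; the standard corresponding axiom is 4: □r → □□r.
Suppose □r→□□r is valid. Take Rxy, Ryz and set V(r)={w : Rxw}. Then □r at x, so □□r at x, so □r at y, so r at z, i.e. Rxz.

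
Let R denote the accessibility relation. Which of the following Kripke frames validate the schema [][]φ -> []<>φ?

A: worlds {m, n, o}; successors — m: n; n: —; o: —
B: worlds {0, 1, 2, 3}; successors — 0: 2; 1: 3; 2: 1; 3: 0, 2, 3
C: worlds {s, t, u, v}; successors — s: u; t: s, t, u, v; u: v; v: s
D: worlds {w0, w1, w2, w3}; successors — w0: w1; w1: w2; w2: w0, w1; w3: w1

B, C, D

The schema corresponds to a generalized confluence (Geach) condition: forall x forall z (xRz -> exists w (x R^2 w & zRw)).
A: fails — mRn but no w with mR²w and nRw.
B: ✓.
C: ✓.
D: ✓.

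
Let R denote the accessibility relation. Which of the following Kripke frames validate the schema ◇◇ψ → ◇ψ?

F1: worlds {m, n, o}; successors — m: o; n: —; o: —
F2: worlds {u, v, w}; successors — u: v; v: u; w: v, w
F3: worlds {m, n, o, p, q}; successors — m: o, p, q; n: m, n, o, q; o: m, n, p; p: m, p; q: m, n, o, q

F1

The schema corresponds to transitivity: ∀x ∀y ∀z (Rxy ∧ Ryz → Rxz).
F1: holds.
F2: fails — Ruv and Rvu but not Ruu.
F3: fails — Rom and Rmo but not Roo.
Valid on: F1.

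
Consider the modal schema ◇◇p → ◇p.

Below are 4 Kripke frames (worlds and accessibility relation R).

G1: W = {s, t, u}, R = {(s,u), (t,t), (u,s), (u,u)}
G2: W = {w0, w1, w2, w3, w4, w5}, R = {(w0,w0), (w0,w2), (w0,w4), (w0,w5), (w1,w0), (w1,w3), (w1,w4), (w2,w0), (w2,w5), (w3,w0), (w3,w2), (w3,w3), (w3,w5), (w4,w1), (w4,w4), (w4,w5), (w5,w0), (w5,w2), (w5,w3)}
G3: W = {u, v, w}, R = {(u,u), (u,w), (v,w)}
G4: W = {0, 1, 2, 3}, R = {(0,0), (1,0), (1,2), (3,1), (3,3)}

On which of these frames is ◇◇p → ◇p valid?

The schema corresponds to transitivity: ∀x ∀y ∀z (Rxy ∧ Ryz → Rxz).
G1: fails — Rsu and Rus but not Rss.
G2: fails — Rw1w3 and Rw3w5 but not Rw1w5.
G3: holds.
G4: fails — R31 and R10 but not R30.

G3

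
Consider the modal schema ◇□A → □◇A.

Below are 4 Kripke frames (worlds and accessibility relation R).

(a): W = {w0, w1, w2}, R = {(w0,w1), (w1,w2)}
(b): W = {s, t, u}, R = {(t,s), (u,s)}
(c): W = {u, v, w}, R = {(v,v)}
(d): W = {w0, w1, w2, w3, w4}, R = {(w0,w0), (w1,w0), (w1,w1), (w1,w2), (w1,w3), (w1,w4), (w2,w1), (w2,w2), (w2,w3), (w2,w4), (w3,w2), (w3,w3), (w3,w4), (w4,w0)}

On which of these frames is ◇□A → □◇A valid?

The schema corresponds to convergence: ∀x ∀y ∀z (Rxy ∧ Rxz → ∃w (Ryw ∧ Rzw)).
(a): fails — Rw1w2 and Rw1w2 but w2 and w2 have no common successor.
(b): fails — Rts and Rts but s and s have no common successor.
(c): satisfies the condition.
(d): fails — Rw1w2 and Rw1w0 but w2 and w0 have no common successor.
Valid on: (c).

(c)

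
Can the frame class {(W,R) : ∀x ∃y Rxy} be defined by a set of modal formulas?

Definable; □r → ◇r defines it

This is a Sahlqvist condition; the D axiom □r → ◇r defines it.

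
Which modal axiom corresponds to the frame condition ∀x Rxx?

This is reflexivity; the standard corresponding axiom is T: □ψ → ψ.

□ψ → ψ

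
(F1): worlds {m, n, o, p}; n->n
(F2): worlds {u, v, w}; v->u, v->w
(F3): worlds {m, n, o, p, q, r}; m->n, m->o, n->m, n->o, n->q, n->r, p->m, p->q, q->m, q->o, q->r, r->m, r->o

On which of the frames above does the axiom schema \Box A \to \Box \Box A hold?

(F1), (F2)

This is the axiom for transitivity; its first-order frame correspondent is \forall x \forall y \forall z (Rxy \wedge Ryz \to Rxz).
(F1): satisfies the condition.
(F2): satisfies the condition.
(F3): fails — Rpm and Rmo but not Rpo.
Valid on: (F1), (F2).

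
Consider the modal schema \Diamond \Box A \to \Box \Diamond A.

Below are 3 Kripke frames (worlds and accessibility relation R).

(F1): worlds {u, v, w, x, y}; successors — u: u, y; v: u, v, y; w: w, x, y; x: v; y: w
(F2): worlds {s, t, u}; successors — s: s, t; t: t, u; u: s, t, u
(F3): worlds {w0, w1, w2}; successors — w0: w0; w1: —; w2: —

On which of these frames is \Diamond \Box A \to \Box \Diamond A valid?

The schema corresponds to convergence: \forall x \forall y \forall z (Rxy \wedge Rxz \to \exists w (Ryw \wedge Rzw)).
(F1): fails — Ruu and Ruy but u and y have no common successor.
(F2): condition met.
(F3): condition met.
Valid on: (F2), (F3).

(F2), (F3)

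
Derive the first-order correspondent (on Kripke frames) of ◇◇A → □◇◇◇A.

This is a Sahlqvist (Geach-type) schema ◇^2□^0A → □^1◇^3A.
Minimal-valuation argument: fix x; take any y with xR^2y and any z with xR^1z. Set V(A) to the set of worlds R-reachable from y in exactly 0 steps. Then □^0A holds at y, so the antecedent holds at x; validity forces ◇^3A at z, giving a w with zR^3w and yR^0w.
First-order correspondent: ∀x ∀y ∀z ((xR²y ∧ xRz) → ∃w (y = w ∧ zR³w)).

∀x ∀y ∀z ((xR²y ∧ xRz) → ∃w (y = w ∧ zR³w))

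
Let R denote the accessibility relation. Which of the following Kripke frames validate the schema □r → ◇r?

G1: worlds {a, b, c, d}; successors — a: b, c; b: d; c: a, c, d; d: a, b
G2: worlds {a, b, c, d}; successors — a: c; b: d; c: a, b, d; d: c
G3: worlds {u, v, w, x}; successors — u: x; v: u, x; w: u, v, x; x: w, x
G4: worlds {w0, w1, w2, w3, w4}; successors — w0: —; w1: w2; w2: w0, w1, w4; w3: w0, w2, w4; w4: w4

Frame correspondent (Sahlqvist): ∀x ∃y Rxy — i.e. seriality.
G1: ✓.
G2: ✓.
G3: ✓.
G4: fails — world w0 has no successor.
Valid on: G1, G2, G3.

G1, G2, G3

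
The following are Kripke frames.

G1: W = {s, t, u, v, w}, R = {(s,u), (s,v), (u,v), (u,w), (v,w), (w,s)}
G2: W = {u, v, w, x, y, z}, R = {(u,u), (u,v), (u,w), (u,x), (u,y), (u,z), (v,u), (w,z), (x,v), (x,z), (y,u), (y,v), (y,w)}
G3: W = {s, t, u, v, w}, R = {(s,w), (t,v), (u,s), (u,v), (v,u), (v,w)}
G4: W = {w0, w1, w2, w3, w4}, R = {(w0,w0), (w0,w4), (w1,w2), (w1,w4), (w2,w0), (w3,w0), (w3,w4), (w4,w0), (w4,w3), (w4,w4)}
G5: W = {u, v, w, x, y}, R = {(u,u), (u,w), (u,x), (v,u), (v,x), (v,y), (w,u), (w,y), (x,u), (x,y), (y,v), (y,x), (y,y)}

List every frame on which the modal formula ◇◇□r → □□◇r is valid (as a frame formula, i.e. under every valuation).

G4, G5

Frame correspondent (Sahlqvist): ∀x ∀y ∀z ((xR²y ∧ xR²z) → ∃w (yRw ∧ zRw)) — i.e. a generalized confluence (Geach) condition.
G1: fails — sR²v, sR²w but no w* with vRw* and wRw*.
G2: fails — uR²u, uR²z but no t with uRt and zRt.
G3: fails — tR²u, tR²w but no w* with uRw* and wRw*.
G4: holds.
G5: holds.
Valid on: G4, G5.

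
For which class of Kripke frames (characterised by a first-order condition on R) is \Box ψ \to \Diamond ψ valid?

seriality

This is the D axiom.
Its frame correspondent is seriality — \forall x \exists y Rxy.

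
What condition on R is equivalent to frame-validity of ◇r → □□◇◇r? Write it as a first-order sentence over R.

∀x ∀y ∀z ((xRy ∧ xR²z) → ∃w (y = w ∧ zR²w))

This is a Sahlqvist (Geach-type) schema ◇^1□^0r → □^2◇^2r.
First-order correspondent: ∀x ∀y ∀z ((xRy ∧ xR²z) → ∃w (y = w ∧ zR²w)).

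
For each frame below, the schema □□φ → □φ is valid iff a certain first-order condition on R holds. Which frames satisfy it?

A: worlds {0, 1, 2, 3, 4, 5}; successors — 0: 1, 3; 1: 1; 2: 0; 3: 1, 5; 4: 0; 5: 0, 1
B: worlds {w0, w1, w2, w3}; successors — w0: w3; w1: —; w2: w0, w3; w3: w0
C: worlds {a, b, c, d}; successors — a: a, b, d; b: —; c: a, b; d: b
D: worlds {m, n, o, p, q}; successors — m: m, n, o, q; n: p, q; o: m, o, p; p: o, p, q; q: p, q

Frame correspondent (Sahlqvist): ∀x ∀y (Rxy → ∃z (Rxz ∧ Rzy)) — i.e. density.
A: fails — R40 but no z with R4z and Rz0.
B: fails — Rw3w0 but no z with Rw3z and Rzw0.
C: fails — Rdb but no z with Rdz and Rzb.
D: condition met.

D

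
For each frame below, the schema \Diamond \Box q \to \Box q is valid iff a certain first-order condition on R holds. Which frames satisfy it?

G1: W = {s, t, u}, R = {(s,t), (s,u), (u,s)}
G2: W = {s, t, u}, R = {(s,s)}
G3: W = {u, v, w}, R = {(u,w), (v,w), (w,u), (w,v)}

G2

Frame correspondent (Sahlqvist): \forall x \forall y \forall z (Rxy \wedge Rxz \to Ryz) — i.e. the Euclidean property.
G1: fails — Rsu and Rsu but not Ruu.
G2: satisfies the condition.
G3: fails — Ruw and Ruw but not Rww.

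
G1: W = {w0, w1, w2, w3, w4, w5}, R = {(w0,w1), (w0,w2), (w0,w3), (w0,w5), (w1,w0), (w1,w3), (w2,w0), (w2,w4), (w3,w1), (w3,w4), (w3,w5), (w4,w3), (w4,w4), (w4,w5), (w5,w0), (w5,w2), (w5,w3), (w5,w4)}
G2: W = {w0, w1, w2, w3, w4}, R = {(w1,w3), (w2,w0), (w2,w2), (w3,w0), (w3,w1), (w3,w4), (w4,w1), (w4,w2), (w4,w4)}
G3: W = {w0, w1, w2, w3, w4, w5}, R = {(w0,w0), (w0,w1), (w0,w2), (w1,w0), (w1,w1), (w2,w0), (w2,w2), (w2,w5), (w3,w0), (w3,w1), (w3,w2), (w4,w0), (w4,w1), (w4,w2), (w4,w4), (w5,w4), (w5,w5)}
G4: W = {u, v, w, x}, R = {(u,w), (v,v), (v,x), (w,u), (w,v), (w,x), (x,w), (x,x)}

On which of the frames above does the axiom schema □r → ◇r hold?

G1, G3, G4

The schema corresponds to seriality: ∀x ∃y Rxy.
G1: condition met.
G2: fails — world w0 has no successor.
G3: condition met.
G4: condition met.
Valid on: G1, G3, G4.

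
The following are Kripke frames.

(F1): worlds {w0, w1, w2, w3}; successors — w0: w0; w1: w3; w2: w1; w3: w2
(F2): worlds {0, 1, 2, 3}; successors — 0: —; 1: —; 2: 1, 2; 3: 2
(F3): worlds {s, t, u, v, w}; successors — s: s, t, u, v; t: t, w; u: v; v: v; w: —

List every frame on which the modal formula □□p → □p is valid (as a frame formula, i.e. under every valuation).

The schema corresponds to density: ∀x ∀y (Rxy → ∃z (Rxz ∧ Rzy)).
(F1): fails — Rw3w2 but no z with Rw3z and Rzw2.
(F2): holds.
(F3): holds.
Valid on: (F2), (F3).

(F2), (F3)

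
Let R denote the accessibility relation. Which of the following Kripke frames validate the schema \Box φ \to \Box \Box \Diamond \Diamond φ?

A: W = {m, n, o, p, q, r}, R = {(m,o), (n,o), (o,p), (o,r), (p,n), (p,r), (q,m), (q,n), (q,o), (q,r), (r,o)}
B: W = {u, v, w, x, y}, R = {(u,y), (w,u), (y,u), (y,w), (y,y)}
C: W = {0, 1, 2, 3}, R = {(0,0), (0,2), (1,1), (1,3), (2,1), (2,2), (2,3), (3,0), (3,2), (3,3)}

B, C

Frame correspondent (Sahlqvist): \forall x \forall z (x R^2 z \to \exists w (xRw \wedge z R^2 w)) — i.e. a generalized confluence (Geach) condition.
A: fails — mR²r but no w with mRw and rR²w.
B: satisfies the condition.
C: satisfies the condition.
Valid on: B, C.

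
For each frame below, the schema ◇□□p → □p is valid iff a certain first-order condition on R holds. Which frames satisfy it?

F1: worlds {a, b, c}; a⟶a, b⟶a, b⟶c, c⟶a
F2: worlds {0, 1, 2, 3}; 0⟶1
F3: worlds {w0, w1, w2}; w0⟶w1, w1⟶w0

F3

The schema corresponds to a generalized confluence (Geach) condition: ∀x ∀y ∀z ((xRy ∧ xRz) → ∃w (yR²w ∧ z = w)).
F1: fails — bRa, bRc but no w with aR²w and c=w.
F2: fails — 0R1, 0R1 but no w with 1R²w and 1=w.
F3: ✓.
Valid on: F3.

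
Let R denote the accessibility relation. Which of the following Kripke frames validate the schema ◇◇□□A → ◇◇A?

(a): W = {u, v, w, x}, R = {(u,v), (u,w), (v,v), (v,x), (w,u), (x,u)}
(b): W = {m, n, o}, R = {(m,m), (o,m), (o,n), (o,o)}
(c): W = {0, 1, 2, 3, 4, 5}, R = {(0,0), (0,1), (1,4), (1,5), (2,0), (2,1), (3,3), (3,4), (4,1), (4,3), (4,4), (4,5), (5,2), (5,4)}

Frame correspondent (Sahlqvist): ∀x ∀y (xR²y → ∃w (yR²w ∧ xR²w)) — i.e. a generalized confluence (Geach) condition.
(a): ✓.
(b): fails — oR²n but no w with nR²w and oR²w.
(c): ✓.

(a), (c)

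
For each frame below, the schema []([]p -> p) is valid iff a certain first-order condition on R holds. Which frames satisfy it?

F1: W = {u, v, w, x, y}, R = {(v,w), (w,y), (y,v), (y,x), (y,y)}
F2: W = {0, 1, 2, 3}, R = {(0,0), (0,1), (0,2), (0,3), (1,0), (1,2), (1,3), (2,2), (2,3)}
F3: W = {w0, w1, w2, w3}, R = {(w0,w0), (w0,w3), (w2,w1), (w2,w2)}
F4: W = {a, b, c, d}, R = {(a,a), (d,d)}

F4

The schema corresponds to shift-reflexivity: forall x forall y (Rxy -> Ryy).
F1: fails — Ryx but not Rxx.
F2: fails — R01 but not R11.
F3: fails — Rw0w3 but not Rw3w3.
F4: condition met.
Valid on: F4.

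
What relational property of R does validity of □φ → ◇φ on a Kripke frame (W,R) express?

Seriality

This schema is the D axiom.
It corresponds to seriality: ∀x ∃y Rxy.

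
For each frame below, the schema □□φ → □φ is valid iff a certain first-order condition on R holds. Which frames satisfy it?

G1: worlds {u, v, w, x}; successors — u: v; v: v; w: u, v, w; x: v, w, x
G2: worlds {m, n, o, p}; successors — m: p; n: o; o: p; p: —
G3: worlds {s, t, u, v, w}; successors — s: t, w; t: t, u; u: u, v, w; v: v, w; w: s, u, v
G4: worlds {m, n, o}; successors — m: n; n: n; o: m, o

G1, G4

This is the axiom for density; its first-order frame correspondent is ∀x ∀y (Rxy → ∃z (Rxz ∧ Rzy)).
G1: satisfies the condition.
G2: fails — Rno but no z with Rnz and Rzo.
G3: fails — Rsw but no z with Rsz and Rzw.
G4: satisfies the condition.
Valid on: G1, G4.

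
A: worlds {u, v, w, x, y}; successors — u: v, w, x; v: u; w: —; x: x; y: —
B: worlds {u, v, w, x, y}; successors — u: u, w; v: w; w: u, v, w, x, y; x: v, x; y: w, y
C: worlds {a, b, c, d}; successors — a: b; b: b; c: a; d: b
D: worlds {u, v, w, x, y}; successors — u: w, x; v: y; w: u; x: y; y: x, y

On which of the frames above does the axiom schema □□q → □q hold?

This is the axiom for density; its first-order frame correspondent is ∀x ∀y (Rxy → ∃z (Rxz ∧ Rzy)).
A: fails — Ruv but no z with Ruz and Rzv.
B: holds.
C: fails — Rca but no z with Rcz and Rza.
D: fails — Rwu but no z with Rwz and Rzu.
Valid on: B.

B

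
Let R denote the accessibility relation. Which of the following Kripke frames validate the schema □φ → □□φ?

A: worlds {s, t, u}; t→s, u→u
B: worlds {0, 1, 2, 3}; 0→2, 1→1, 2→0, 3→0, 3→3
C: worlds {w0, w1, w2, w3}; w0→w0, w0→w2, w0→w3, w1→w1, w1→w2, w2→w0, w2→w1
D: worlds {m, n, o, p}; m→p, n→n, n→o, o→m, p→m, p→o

A

This is the axiom for transitivity; its first-order frame correspondent is ∀x ∀y ∀z (Rxy ∧ Ryz → Rxz).
A: holds.
B: fails — R02 and R20 but not R00.
C: fails — Rw1w2 and Rw2w0 but not Rw1w0.
D: fails — Rom and Rmp but not Rop.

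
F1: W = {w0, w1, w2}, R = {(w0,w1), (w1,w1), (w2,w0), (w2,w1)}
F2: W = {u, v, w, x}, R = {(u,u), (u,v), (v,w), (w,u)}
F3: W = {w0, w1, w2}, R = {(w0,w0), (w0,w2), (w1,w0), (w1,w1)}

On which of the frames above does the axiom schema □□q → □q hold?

This is the axiom for density; its first-order frame correspondent is ∀x ∀y (Rxy → ∃z (Rxz ∧ Rzy)).
F1: fails — Rw2w0 but no z with Rw2z and Rzw0.
F2: fails — Rvw but no z with Rvz and Rzw.
F3: ✓.

F3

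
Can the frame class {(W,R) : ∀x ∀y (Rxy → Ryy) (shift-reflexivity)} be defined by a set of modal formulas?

Yes: it is shift-reflexivity, defined by the T□ schema □(□p → p).

Yes, by □(□p → p)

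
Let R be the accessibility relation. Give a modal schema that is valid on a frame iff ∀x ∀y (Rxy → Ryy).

□(□ψ → ψ)

This is shift-reflexivity; the standard corresponding axiom is T□: □(□ψ → ψ).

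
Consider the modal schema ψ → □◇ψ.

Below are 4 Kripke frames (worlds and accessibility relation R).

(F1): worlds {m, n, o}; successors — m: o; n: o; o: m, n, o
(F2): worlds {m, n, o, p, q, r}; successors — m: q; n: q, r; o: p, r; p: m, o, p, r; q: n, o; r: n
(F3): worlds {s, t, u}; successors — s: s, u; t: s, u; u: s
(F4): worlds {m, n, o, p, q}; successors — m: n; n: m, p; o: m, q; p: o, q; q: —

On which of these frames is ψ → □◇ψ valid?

(F1)

Frame correspondent (Sahlqvist): ∀x ∀y (Rxy → Ryx) — i.e. symmetry.
(F1): holds.
(F2): fails — Rpm but not Rmp.
(F3): fails — Rts but not Rst.
(F4): fails — Rom but not Rmo.
Valid on: (F1).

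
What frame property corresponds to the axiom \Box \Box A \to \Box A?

This schema is the C4 axiom.
It corresponds to density: \forall x \forall y (Rxy \to \exists z (Rxz \wedge Rzy)).

Density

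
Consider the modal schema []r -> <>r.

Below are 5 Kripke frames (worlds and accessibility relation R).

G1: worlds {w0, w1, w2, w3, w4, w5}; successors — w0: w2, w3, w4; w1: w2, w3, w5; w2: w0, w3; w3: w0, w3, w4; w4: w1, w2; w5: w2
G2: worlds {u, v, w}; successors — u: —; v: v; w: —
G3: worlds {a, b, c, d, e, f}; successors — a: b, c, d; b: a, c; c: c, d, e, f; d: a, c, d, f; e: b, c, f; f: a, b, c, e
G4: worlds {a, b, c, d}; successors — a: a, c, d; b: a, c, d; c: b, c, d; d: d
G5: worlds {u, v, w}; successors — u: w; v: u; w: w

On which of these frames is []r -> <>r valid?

The schema corresponds to seriality: forall x exists y Rxy.
G1: condition met.
G2: fails — world u has no successor.
G3: condition met.
G4: condition met.
G5: condition met.

G1, G3, G4, G5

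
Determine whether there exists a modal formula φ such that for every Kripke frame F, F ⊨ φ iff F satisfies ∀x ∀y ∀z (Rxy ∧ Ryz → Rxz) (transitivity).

This is a Sahlqvist condition; the 4 axiom □r → □□r defines it.
Suppose □r→□□r is valid. Take Rxy, Ryz and set V(r)={w : Rxw}. Then □r at x, so □□r at x, so □r at y, so r at z, i.e. Rxz.

Definable; □r → □□r defines it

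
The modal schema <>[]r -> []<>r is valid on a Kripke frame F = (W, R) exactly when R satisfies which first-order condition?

convergence: forall x forall y forall z (Rxy & Rxz -> exists w (Ryw & Rzw))

Suppose ◇□r→□◇r is valid. Take Rxy, Rxz and set V(r)={w : Ryw}. Then □r at y so ◇□r at x, so □◇r at x, so ◇r at z, giving w with Rzw and Ryw.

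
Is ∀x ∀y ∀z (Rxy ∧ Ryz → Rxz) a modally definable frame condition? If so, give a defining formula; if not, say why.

This is a Sahlqvist condition; the 4 axiom □r → □□r defines it.
Suppose □r→□□r is valid. Take Rxy, Ryz and set V(r)={w : Rxw}. Then □r at x, so □□r at x, so □r at y, so r at z, i.e. Rxz.

Definable; □r → □□r defines it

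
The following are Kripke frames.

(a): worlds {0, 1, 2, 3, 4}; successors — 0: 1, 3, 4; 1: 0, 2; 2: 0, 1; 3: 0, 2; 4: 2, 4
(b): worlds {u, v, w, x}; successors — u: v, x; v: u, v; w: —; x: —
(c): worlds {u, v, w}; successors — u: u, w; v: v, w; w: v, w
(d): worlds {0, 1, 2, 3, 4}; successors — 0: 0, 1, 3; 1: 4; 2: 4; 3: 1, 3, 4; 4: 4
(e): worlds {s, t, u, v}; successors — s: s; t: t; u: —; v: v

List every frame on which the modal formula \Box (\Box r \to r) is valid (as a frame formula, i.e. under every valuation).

The schema corresponds to shift-reflexivity: \forall x \forall y (Rxy \to Ryy).
(a): fails — R10 but not R00.
(b): fails — Rvu but not Ruu.
(c): ✓.
(d): fails — R31 but not R11.
(e): ✓.

(c), (e)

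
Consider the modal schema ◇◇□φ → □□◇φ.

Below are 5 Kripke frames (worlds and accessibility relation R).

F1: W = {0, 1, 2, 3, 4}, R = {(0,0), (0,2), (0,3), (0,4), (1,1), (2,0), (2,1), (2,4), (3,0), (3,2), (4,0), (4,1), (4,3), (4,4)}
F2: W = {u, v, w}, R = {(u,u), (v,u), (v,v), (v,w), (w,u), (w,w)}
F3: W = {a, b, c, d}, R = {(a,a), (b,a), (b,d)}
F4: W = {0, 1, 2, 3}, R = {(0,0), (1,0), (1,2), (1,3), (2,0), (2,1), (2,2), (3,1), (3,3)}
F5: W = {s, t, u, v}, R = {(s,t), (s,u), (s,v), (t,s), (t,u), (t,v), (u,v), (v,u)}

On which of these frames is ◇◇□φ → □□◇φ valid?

This is the axiom for a generalized confluence (Geach) condition; its first-order frame correspondent is ∀x ∀y ∀z ((xR²y ∧ xR²z) → ∃w (yRw ∧ zRw)).
F1: fails — 0R²0, 0R²1 but no w with 0Rw and 1Rw.
F2: holds.
F3: holds.
F4: fails — 1R²0, 1R²3 but no w with 0Rw and 3Rw.
F5: fails — sR²u, sR²v but no w with uRw and vRw.
Valid on: F2, F3.

F2, F3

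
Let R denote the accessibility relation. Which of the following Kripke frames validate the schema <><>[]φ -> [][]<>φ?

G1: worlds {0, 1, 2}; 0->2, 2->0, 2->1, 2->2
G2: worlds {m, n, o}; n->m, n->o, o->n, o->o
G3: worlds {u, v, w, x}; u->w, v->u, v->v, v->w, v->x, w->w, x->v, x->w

The schema corresponds to a generalized confluence (Geach) condition: forall x forall y forall z ((x R^2 y & x R^2 z) -> exists w (yRw & zRw)).
G1: fails — 0R²0, 0R²1 but no w with 0Rw and 1Rw.
G2: fails — oR²m, oR²m but no w with mRw and mRw.
G3: condition met.

G3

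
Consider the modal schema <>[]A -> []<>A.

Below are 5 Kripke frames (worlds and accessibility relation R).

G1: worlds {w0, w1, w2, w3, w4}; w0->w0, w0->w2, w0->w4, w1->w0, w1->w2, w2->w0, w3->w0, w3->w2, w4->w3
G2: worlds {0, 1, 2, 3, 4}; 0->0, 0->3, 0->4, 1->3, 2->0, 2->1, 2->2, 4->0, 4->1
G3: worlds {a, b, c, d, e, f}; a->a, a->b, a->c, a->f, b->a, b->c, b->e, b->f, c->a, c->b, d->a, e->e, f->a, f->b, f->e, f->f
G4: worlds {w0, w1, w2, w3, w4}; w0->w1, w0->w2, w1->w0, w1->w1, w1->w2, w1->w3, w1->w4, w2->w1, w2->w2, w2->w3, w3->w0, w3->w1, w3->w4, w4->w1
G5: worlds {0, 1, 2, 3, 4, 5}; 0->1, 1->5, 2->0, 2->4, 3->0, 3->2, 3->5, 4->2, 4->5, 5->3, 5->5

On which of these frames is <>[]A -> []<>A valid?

G4

Frame correspondent (Sahlqvist): forall x forall y forall z (Rxy & Rxz -> exists w (Ryw & Rzw)) — i.e. convergence.
G1: fails — Rw0w4 and Rw0w2 but w4 and w2 have no common successor.
G2: fails — R00 and R03 but 0 and 3 have no common successor.
G3: fails — Rbc and Rbe but c and e have no common successor.
G4: ✓.
G5: fails — R20 and R24 but 0 and 4 have no common successor.
Valid on: G4.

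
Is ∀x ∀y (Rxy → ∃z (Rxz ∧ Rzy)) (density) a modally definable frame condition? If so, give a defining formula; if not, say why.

Yes: it is density, defined by the C4 schema □□p → □p.
Suppose □□p→□p is valid. Take Rxy and set V(p)={w : xR²w}. Then □□p at x, so □p at x, so p at y, i.e. ∃z(Rxz∧Rzy).

Yes — defined by □□p → □p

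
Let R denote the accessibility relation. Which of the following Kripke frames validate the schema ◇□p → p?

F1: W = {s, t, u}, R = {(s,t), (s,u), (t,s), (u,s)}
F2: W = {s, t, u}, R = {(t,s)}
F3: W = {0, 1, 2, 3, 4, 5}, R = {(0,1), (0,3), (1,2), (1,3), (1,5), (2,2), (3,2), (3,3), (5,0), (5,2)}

F1

This is the axiom for symmetry; its first-order frame correspondent is ∀x ∀y (Rxy → Ryx).
F1: satisfies the condition.
F2: fails — Rts but not Rst.
F3: fails — R32 but not R23.
Valid on: F1.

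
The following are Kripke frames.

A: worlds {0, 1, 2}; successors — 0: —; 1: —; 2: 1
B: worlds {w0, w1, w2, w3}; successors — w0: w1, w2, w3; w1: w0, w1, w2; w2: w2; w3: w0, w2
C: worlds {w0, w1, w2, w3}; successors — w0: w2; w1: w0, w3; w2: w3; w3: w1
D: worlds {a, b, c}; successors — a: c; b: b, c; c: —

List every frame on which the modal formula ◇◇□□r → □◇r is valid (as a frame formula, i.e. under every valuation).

The schema corresponds to a generalized confluence (Geach) condition: ∀x ∀y ∀z ((xR²y ∧ xRz) → ∃w (yR²w ∧ zRw)).
A: condition met.
B: condition met.
C: fails — w1R²w2, w1Rw0 but no w with w2R²w and w0Rw.
D: fails — bR²b, bRc but no w with bR²w and cRw.
Valid on: A, B.

A, B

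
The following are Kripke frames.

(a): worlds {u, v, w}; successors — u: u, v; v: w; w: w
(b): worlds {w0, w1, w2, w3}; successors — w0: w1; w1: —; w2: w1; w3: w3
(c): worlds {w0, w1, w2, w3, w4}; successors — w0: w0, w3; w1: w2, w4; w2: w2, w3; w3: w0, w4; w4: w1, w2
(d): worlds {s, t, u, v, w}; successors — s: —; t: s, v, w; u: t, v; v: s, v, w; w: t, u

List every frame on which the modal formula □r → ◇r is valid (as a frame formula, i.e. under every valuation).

The schema corresponds to seriality: ∀x ∃y Rxy.
(a): ✓.
(b): fails — world w1 has no successor.
(c): ✓.
(d): fails — world s has no successor.

(a), (c)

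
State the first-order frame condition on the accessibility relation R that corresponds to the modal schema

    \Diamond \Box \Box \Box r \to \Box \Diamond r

\forall x \forall y \forall z ((xRy \wedge xRz) \to \exists w (y R^3 w \wedge zRw))

This is a Sahlqvist (Geach-type) schema ◇^1□^3r → □^1◇^1r.
Minimal-valuation argument: fix x; take any y with xR^1y and any z with xR^1z. Set V(r) to the set of worlds R-reachable from y in exactly 3 steps. Then □^3r holds at y, so the antecedent holds at x; validity forces ◇^1r at z, giving a w with zR^1w and yR^3w.
First-order correspondent: \forall x \forall y \forall z ((xRy \wedge xRz) \to \exists w (y R^3 w \wedge zRw)).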